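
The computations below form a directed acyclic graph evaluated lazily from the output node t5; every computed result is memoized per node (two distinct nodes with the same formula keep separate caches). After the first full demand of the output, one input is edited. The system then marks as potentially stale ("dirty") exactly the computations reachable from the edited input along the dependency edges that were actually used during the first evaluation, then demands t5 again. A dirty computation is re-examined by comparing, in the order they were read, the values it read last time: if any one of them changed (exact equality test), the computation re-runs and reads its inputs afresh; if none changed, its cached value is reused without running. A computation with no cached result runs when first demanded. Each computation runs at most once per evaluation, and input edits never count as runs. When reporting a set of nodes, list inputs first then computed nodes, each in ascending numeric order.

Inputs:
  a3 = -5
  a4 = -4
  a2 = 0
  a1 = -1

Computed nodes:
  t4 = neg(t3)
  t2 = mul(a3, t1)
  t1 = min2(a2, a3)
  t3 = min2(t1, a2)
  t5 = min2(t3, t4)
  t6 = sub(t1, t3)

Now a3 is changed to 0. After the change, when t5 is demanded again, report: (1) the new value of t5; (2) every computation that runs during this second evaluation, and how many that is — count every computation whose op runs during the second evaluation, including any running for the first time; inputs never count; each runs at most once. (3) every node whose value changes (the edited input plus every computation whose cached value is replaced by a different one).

Demanding t5 again yields 0.
4 computations run: t1, t3, t4, t5.
The nodes whose values change: a3, t1, t3, t4, t5.

First demand of the output computes:
  t1 = min2(0, -5) = -5
  t3 = min2(-5, 0) = -5
  t4 = neg(-5) = 5
  t5 = min2(-5, 5) = -5

After the edit, cleaning proceeds:
  t1: a read changed (a3 -5->0) — executes, giving 0.
  t3: a read changed (t1 -5->0) — executes, giving 0.
  t4: a read changed (t3 -5->0) — executes, giving 0.
  t5: a read changed (t3 -5->0; t4 5->0) — executes, giving 0.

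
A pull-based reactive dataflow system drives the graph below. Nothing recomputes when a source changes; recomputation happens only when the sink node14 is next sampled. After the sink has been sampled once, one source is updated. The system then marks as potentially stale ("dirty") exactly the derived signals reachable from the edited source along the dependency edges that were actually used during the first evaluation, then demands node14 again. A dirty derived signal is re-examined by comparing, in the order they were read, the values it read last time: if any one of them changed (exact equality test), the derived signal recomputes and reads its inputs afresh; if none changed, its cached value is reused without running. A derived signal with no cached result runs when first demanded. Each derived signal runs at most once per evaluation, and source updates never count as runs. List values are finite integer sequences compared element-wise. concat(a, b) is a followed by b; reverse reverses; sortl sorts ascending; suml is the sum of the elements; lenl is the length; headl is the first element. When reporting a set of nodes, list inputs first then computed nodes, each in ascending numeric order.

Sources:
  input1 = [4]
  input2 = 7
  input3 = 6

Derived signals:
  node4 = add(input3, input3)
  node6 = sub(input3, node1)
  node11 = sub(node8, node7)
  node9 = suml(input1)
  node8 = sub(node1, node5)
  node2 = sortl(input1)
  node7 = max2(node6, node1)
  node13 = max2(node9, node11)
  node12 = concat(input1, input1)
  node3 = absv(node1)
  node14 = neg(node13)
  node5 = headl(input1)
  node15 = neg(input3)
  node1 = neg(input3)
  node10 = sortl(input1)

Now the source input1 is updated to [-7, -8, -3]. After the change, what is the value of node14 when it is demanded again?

First evaluation (everything demanded from the output):
  node1 = neg(6) = -6
  node5 = headl([4]) = 4
  node6 = sub(6, -6) = 12
  node7 = max2(12, -6) = 12
  node8 = sub(-6, 4) = -10
  node9 = suml([4]) = 4
  node11 = sub(-10, 12) = -22
  node13 = max2(4, -22) = 4
  node14 = neg(4) = -4

Propagation after the edit:
  node5: runs — input1 [4]->[-7, -8, -3]; result -7.
  node8: runs — node5 4->-7; result 1.
  node9: runs — input1 [4]->[-7, -8, -3]; result -18.
  node11: runs — node8 -10->1; result -11.
  node13: runs — node9 4->-18; node11 -22->-11; result -11.
  node14: runs — node13 4->-11; result 11.

New value of node14: 11.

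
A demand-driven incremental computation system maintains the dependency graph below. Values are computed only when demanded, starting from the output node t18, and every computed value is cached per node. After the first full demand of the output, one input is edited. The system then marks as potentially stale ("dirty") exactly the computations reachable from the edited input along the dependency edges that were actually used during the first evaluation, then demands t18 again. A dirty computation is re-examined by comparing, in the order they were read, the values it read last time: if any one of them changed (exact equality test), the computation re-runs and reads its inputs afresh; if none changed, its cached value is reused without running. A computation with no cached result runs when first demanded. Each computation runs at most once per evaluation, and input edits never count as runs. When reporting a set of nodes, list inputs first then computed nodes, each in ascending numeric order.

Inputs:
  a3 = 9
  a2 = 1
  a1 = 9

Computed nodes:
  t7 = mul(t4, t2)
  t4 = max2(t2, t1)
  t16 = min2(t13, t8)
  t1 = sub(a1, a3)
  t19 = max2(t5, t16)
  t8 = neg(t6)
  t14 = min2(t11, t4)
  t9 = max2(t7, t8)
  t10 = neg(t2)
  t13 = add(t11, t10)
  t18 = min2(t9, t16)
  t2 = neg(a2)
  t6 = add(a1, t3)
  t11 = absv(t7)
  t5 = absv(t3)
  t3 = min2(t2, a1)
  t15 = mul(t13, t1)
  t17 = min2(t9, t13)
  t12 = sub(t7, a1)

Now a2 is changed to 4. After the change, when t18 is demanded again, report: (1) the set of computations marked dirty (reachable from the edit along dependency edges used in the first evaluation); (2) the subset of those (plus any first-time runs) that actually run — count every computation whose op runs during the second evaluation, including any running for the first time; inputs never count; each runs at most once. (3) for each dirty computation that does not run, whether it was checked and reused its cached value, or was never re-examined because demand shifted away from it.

First evaluation (everything demanded from the output):
  t1 = sub(9, 9) = 0
  t2 = neg(1) = -1
  t3 = min2(-1, 9) = -1
  t4 = max2(-1, 0) = 0
  t6 = add(9, -1) = 8
  t7 = mul(0, -1) = 0
  t8 = neg(8) = -8
  t9 = max2(0, -8) = 0
  t10 = neg(-1) = 1
  t11 = absv(0) = 0
  t13 = add(0, 1) = 1
  t16 = min2(1, -8) = -8
  t18 = min2(0, -8) = -8

Propagation after the edit:
  t2: runs — a2 1->4; result -4.
  t3: runs — t2 -1->-4; result -4.
  t4: runs — t2 -1->-4; result 0 (same value as before).
  t6: runs — t3 -1->-4; result 5.
  t7: runs — t2 -1->-4; result 0 (same value as before).
  t8: runs — t6 8->5; result -5.
  t9: runs — t8 -8->-5; result 0 (same value as before).
  t10: runs — t2 -1->-4; result 4.
  t11: checked — values it read are unchanged (t7 unchanged); reused cached 0 without running.
  t13: runs — t10 1->4; result 4.
  t16: runs — t13 1->4; t8 -8->-5; result -5.
  t18: runs — t16 -8->-5; result -5.

Key observation: the cutoff stops propagation at t11 — its inputs' values are unchanged, so it reuses its cache.

Marked dirty: t2, t3, t4, t6, t7, t8, t9, t10, t11, t13, t16, t18.
Computations that run: t2, t3, t4, t6, t7, t8, t9, t10, t13, t16, t18 — 11 in total.
Checked but reused from cache: t11.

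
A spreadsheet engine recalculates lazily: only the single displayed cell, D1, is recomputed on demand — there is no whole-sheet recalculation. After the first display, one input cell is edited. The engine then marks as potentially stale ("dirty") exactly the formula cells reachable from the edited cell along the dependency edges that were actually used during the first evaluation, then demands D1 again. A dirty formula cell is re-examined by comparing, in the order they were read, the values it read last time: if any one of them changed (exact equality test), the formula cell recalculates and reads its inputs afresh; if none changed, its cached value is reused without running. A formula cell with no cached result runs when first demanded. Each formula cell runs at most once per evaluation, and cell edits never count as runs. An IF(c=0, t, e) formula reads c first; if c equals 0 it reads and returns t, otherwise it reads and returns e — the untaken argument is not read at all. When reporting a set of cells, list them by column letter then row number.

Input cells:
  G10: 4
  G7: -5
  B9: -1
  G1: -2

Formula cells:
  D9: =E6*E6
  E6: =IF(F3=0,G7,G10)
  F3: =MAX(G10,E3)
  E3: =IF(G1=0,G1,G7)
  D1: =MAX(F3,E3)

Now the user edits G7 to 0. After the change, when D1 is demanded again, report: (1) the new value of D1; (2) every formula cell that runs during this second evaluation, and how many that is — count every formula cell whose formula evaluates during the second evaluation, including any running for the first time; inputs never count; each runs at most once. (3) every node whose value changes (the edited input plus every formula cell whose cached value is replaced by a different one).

New value of D1: 4.
Formula cells that run: D1, E3, F3 — 3 in total.
Values that change: E3, G7.

First evaluation (everything demanded from the output):
  E3 = IF(G1=0: G1=-2 -> else branch G7) = -5
  F3 = MAX(4, -5) = 4
  D1 = MAX(4, -5) = 4

Propagation after the edit:
  E3: runs — G7 -5->0; result 0.
  F3: runs — E3 -5->0; result 4 (same value as before).
  D1: runs — E3 -5->0; result 4 (same value as before).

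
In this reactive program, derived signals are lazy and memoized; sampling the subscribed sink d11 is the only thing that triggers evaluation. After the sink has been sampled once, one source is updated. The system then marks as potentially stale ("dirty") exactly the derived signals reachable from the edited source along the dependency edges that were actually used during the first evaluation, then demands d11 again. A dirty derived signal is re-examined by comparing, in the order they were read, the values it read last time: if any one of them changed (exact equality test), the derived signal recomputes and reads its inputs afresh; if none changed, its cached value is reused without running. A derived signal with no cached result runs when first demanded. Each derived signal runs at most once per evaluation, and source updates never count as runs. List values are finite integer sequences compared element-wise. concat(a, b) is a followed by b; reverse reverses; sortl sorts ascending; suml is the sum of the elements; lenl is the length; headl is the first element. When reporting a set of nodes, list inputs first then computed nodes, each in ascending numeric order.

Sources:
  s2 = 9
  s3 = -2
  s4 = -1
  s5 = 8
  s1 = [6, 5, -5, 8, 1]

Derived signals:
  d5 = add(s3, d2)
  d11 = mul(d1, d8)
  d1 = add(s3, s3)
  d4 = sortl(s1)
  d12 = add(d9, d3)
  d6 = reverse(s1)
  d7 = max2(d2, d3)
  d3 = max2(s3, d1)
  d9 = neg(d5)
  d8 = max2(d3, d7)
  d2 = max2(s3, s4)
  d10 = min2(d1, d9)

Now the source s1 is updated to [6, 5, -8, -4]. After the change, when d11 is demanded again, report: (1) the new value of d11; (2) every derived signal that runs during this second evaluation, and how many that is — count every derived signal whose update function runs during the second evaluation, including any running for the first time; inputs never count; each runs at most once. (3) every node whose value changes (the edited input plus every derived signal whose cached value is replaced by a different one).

First demand of the output computes:
  d1 = add(-2, -2) = -4
  d2 = max2(-2, -1) = -1
  d3 = max2(-2, -4) = -2
  d7 = max2(-1, -2) = -1
  d8 = max2(-2, -1) = -1
  d11 = mul(-4, -1) = 4

After the edit, cleaning proceeds:
  s1 only reaches undemanded nodes; the second demand re-runs nothing.

Note the shortcut — s1 feeds only undemanded nodes, so no recomputation happens.

Demanding d11 again yields 4.
0 derived signals run: none.
The nodes whose values change: s1.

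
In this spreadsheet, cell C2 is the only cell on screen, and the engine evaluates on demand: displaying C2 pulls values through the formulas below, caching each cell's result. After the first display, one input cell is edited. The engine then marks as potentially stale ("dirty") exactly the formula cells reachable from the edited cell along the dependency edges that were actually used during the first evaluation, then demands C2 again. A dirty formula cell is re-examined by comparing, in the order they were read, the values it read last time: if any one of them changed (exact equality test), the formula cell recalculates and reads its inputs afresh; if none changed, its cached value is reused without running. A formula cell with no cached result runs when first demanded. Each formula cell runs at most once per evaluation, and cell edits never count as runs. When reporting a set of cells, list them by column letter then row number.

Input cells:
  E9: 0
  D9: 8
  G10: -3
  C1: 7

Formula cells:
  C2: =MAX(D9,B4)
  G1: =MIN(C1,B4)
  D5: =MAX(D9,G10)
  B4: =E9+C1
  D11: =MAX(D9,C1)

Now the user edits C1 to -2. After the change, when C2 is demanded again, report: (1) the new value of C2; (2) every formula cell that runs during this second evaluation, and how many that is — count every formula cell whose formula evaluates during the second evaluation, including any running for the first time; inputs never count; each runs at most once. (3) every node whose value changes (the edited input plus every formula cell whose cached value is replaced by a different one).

C2 now evaluates to 8.
Run set: B4, C2 (2 run).
Changed values: B4, C1.

Initial pass — values computed on the first demand:
  B4 = 0 + 7 = 7
  C2 = MAX(8, 7) = 8

Second demand — change propagation:
  B4: re-runs because C1 7->-2; new result -2.
  C2: re-runs because B4 7->-2; new result 8 (unchanged).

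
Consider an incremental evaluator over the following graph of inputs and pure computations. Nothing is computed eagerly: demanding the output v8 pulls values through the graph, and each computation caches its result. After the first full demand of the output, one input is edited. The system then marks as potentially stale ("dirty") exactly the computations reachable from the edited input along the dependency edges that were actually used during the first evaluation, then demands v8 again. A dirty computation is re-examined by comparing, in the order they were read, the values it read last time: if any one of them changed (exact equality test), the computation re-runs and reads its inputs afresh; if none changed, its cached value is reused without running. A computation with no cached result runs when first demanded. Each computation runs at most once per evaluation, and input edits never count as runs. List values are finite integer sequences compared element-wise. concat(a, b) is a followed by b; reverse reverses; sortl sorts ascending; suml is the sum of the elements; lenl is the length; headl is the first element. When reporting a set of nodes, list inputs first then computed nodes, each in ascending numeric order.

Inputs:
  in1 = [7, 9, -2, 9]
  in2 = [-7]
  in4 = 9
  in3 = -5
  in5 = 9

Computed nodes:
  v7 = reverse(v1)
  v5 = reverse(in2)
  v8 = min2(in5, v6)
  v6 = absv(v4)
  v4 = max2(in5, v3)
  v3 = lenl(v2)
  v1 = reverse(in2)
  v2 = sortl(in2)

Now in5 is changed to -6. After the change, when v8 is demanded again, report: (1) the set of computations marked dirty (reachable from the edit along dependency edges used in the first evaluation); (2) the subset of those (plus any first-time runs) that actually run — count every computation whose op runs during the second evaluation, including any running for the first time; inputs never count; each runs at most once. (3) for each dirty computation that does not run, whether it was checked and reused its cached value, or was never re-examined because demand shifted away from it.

Initial pass — values computed on the first demand:
  v2 = sortl([-7]) = [-7]
  v3 = lenl([-7]) = 1
  v4 = max2(9, 1) = 9
  v6 = absv(9) = 9
  v8 = min2(9, 9) = 9

Second demand — change propagation:
  v4: re-runs because in5 9->-6; new result 1.
  v6: re-runs because v4 9->1; new result 1.
  v8: re-runs because in5 9->-6; v6 9->1; new result -6.

Dirty set: v4, v6, v8.
Run set: v4, v6, v8 (3 run).
All dirty computations ended up running.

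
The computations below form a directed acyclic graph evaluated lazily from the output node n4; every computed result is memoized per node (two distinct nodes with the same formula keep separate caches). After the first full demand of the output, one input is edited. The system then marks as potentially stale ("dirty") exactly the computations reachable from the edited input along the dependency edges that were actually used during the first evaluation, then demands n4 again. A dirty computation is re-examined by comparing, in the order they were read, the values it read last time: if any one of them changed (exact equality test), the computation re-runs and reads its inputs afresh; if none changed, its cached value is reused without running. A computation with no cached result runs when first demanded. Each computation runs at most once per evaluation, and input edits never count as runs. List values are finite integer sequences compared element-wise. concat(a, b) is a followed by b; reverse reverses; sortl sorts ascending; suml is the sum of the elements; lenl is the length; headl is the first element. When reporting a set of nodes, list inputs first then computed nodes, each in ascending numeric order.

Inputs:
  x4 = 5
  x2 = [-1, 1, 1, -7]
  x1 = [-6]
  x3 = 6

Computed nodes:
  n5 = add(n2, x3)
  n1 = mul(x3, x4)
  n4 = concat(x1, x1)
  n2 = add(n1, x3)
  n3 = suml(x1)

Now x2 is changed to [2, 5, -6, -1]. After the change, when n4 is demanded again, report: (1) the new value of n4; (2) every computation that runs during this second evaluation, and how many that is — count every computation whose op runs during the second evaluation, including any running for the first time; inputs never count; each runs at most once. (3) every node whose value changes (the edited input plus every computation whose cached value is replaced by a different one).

First demand of the output computes:
  n4 = concat([-6], [-6]) = [-6, -6]

After the edit, cleaning proceeds:
  no node depends on x2 at all; the second demand re-runs nothing.

Note the shortcut — nothing in the graph depends on x2 at all, so no recomputation happens.

Demanding n4 again yields [-6, -6].
0 computations run: none.
The nodes whose values change: x2.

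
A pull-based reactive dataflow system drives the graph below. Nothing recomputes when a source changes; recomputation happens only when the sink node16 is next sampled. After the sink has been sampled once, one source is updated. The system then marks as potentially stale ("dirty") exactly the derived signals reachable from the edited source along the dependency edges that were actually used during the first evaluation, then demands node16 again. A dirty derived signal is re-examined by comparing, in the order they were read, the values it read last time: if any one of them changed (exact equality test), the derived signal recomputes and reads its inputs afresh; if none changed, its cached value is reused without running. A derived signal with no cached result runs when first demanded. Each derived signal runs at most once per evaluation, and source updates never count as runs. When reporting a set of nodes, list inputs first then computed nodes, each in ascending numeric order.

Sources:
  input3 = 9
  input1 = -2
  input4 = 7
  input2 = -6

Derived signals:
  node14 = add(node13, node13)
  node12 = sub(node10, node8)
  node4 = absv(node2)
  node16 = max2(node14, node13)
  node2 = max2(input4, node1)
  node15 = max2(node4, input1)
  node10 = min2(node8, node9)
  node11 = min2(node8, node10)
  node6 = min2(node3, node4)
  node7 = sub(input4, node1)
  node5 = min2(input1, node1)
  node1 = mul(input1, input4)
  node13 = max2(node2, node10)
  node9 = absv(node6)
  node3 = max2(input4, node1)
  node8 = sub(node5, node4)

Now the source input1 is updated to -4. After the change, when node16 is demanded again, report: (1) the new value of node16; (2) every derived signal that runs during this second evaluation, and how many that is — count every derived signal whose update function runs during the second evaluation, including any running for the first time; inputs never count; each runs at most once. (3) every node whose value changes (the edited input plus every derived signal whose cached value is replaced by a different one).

New value of node16: 14.
Derived signals that run: node1, node2, node3, node5, node8, node10, node13 — 7 in total.
Values that change: input1, node1, node5, node8, node10.
Key observation: the cutoff stops propagation at node4 — its inputs' values are unchanged, so it reuses its cache.

First evaluation (everything demanded from the output):
  node1 = mul(-2, 7) = -14
  node2 = max2(7, -14) = 7
  node3 = max2(7, -14) = 7
  node4 = absv(7) = 7
  node5 = min2(-2, -14) = -14
  node6 = min2(7, 7) = 7
  node8 = sub(-14, 7) = -21
  node9 = absv(7) = 7
  node10 = min2(-21, 7) = -21
  node13 = max2(7, -21) = 7
  node14 = add(7, 7) = 14
  node16 = max2(14, 7) = 14

Propagation after the edit:
  node1: runs — input1 -2->-4; result -28.
  node2: runs — node1 -14->-28; result 7 (same value as before).
  node3: runs — node1 -14->-28; result 7 (same value as before).
  node4: checked — values it read are unchanged (node2 unchanged); reused cached 7 without running.
  node5: runs — input1 -2->-4; node1 -14->-28; result -28.
  node6: checked — values it read are unchanged (node3 unchanged, node4 unchanged); reused cached 7 without running.
  node8: runs — node5 -14->-28; result -35.
  node9: checked — values it read are unchanged (node6 unchanged); reused cached 7 without running.
  node10: runs — node8 -21->-35; result -35.
  node13: runs — node10 -21->-35; result 7 (same value as before).
  node14: checked — values it read are unchanged (node13 unchanged, node13 unchanged); reused cached 14 without running.
  node16: checked — values it read are unchanged (node14 unchanged, node13 unchanged); reused cached 14 without running.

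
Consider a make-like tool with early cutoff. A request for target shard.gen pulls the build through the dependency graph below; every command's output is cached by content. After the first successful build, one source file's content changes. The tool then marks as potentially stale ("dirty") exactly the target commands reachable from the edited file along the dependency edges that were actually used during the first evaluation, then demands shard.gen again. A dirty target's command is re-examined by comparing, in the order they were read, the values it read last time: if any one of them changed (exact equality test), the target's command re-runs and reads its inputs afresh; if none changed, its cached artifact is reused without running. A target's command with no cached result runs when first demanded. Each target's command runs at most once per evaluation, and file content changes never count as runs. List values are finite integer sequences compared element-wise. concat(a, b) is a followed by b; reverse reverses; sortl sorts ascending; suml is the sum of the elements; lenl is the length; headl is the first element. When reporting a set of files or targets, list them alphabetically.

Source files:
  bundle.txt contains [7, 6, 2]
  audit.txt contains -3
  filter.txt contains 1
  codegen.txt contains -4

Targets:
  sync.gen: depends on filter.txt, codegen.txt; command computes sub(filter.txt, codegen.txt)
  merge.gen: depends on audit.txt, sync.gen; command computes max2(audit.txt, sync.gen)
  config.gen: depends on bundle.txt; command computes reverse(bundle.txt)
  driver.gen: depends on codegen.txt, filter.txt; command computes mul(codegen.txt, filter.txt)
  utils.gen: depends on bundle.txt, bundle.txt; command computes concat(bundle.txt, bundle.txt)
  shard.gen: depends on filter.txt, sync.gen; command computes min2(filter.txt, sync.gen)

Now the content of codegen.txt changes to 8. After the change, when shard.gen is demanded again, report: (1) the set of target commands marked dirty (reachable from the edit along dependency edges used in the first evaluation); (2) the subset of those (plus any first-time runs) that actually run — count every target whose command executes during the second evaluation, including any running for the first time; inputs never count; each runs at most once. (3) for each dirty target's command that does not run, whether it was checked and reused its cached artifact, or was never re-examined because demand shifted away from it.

First demand of the output computes:
  sync.gen = sub(1, -4) = 5
  shard.gen = min2(1, 5) = 1

After the edit, cleaning proceeds:
  sync.gen: a read changed (codegen.txt -4->8) — executes, giving -7.
  shard.gen: a read changed (sync.gen 5->-7) — executes, giving -7.

The edit dirties: shard.gen, sync.gen.
2 target commands run: shard.gen, sync.gen.
No dirty target's command escaped a run.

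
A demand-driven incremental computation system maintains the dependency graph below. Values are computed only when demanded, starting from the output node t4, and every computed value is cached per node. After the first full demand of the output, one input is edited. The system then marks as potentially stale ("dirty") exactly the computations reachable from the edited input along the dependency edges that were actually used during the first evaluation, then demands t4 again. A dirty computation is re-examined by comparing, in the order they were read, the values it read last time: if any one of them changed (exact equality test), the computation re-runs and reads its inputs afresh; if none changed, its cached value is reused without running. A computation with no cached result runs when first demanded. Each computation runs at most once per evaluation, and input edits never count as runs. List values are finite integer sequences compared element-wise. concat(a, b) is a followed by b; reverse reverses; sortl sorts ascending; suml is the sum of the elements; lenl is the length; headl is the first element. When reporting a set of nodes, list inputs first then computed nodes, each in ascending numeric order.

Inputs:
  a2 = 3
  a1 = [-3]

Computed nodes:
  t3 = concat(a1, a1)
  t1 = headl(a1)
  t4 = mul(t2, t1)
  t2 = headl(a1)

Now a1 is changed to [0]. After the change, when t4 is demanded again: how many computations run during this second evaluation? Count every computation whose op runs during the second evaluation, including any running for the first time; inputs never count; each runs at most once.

Computations that run: t1, t2, t4 — 3 in total.

First evaluation (everything demanded from the output):
  t1 = headl([-3]) = -3
  t2 = headl([-3]) = -3
  t4 = mul(-3, -3) = 9

Propagation after the edit:
  t1: runs — a1 [-3]->[0]; result 0.
  t2: runs — a1 [-3]->[0]; result 0.
  t4: runs — t2 -3->0; t1 -3->0; result 0.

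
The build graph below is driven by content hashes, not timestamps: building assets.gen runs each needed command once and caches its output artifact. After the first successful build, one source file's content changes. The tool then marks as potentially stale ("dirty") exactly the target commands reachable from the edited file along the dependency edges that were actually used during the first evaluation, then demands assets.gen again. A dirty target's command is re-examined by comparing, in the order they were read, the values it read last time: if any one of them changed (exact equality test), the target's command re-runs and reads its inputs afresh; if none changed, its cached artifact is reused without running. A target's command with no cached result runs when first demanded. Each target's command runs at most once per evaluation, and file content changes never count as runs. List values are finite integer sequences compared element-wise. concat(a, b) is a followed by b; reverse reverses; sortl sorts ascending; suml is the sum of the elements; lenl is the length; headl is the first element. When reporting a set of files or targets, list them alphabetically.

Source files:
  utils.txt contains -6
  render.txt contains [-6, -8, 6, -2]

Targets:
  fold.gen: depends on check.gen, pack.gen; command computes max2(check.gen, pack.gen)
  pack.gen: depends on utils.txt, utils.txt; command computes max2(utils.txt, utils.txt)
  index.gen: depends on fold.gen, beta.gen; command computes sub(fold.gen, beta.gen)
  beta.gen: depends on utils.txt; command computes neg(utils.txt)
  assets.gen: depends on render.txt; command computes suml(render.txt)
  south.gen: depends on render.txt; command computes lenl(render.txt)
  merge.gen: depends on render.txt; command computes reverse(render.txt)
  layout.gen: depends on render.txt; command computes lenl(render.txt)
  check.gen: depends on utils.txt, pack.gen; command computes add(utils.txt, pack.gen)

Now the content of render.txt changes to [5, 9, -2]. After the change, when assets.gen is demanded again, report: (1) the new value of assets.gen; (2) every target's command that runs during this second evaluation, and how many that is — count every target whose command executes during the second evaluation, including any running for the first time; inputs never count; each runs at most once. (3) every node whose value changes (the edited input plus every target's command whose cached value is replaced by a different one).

Initial pass — values computed on the first demand:
  assets.gen = suml([-6, -8, 6, -2]) = -10

Second demand — change propagation:
  assets.gen: re-runs because render.txt [-6, -8, 6, -2]->[5, 9, -2]; new result 12.

assets.gen now evaluates to 12.
Run set: assets.gen (1 run).
Changed values: assets.gen, render.txt.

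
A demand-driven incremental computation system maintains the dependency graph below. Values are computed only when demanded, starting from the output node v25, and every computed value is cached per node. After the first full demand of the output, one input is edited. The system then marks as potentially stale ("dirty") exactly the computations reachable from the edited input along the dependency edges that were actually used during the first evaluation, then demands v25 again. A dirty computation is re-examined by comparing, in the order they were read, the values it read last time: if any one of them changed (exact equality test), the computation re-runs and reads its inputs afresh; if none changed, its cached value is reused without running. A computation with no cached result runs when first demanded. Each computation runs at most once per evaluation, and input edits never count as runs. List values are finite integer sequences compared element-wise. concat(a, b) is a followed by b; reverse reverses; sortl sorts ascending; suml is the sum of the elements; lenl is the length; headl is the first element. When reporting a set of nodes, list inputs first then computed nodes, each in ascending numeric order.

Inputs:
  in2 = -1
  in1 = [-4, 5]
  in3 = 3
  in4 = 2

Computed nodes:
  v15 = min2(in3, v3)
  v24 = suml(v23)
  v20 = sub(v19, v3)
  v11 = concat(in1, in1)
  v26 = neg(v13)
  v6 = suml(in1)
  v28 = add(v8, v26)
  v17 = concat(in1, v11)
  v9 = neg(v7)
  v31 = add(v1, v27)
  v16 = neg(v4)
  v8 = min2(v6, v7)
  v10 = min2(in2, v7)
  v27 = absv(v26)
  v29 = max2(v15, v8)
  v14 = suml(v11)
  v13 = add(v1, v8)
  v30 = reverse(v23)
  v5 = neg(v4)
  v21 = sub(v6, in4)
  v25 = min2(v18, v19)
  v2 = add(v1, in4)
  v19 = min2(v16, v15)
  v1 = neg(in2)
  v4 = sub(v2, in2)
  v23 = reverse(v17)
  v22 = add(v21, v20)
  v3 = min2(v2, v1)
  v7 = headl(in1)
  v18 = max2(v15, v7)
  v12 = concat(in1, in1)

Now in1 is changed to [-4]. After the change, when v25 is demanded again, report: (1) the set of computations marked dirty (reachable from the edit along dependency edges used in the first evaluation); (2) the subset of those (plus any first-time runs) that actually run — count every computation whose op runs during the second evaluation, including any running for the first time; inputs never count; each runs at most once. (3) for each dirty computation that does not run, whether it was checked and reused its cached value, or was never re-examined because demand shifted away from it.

Marked dirty: v7, v18, v25.
Computations that run: v7 — 1 in total.
Checked but reused from cache: v18, v25.
Key observation: the change is absorbed at v7 — it re-runs but produces the same value, and the output's value is unchanged.

First evaluation (everything demanded from the output):
  v1 = neg(-1) = 1
  v2 = add(1, 2) = 3
  v3 = min2(3, 1) = 1
  v4 = sub(3, -1) = 4
  v7 = headl([-4, 5]) = -4
  v15 = min2(3, 1) = 1
  v16 = neg(4) = -4
  v18 = max2(1, -4) = 1
  v19 = min2(-4, 1) = -4
  v25 = min2(1, -4) = -4

Propagation after the edit:
  v7: runs — in1 [-4, 5]->[-4]; result -4 (same value as before).
  v18: checked — values it read are unchanged (v15 unchanged, v7 unchanged); reused cached 1 without running.
  v25: checked — values it read are unchanged (v18 unchanged, v19 unchanged); reused cached -4 without running.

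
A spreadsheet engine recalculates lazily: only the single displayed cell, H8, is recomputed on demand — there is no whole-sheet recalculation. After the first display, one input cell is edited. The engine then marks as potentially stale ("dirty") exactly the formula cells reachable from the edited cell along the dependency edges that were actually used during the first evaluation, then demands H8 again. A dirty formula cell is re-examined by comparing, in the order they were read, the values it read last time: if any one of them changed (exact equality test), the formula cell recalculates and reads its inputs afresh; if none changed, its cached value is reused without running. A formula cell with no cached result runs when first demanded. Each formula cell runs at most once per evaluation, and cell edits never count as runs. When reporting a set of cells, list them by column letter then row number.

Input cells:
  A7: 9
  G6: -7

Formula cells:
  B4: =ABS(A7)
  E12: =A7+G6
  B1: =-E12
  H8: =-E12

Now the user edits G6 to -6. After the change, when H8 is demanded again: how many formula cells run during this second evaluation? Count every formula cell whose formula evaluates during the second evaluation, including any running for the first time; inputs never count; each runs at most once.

First evaluation (everything demanded from the output):
  E12 = 9 + -7 = 2
  H8 = -(2) = -2

Propagation after the edit:
  E12: runs — G6 -7->-6; result 3.
  H8: runs — E12 2->3; result -3.

Formula cells that run: E12, H8 — 2 in total.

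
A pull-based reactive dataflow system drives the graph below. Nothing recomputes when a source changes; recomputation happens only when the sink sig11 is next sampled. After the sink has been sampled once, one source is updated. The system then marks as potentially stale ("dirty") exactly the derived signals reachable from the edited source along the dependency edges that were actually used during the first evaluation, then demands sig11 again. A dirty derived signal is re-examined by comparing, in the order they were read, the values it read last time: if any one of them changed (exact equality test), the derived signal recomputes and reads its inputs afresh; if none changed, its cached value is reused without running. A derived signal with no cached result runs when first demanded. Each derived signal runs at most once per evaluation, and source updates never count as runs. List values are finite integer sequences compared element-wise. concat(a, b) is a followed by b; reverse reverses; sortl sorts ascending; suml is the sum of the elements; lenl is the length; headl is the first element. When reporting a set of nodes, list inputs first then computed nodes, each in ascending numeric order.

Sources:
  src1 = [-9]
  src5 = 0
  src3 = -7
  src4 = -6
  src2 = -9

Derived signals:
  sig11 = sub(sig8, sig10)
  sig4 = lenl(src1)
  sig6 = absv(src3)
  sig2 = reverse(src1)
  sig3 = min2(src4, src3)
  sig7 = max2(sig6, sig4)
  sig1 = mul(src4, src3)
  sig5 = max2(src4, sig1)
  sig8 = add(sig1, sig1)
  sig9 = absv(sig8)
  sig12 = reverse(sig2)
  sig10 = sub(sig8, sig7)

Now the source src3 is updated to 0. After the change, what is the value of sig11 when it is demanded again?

New value of sig11: 1.

First evaluation (everything demanded from the output):
  sig1 = mul(-6, -7) = 42
  sig4 = lenl([-9]) = 1
  sig6 = absv(-7) = 7
  sig7 = max2(7, 1) = 7
  sig8 = add(42, 42) = 84
  sig10 = sub(84, 7) = 77
  sig11 = sub(84, 77) = 7

Propagation after the edit:
  sig1: runs — src3 -7->0; result 0.
  sig6: runs — src3 -7->0; result 0.
  sig7: runs — sig6 7->0; result 1.
  sig8: runs — sig1 42->0; sig1 42->0; result 0.
  sig10: runs — sig8 84->0; sig7 7->1; result -1.
  sig11: runs — sig8 84->0; sig10 77->-1; result 1.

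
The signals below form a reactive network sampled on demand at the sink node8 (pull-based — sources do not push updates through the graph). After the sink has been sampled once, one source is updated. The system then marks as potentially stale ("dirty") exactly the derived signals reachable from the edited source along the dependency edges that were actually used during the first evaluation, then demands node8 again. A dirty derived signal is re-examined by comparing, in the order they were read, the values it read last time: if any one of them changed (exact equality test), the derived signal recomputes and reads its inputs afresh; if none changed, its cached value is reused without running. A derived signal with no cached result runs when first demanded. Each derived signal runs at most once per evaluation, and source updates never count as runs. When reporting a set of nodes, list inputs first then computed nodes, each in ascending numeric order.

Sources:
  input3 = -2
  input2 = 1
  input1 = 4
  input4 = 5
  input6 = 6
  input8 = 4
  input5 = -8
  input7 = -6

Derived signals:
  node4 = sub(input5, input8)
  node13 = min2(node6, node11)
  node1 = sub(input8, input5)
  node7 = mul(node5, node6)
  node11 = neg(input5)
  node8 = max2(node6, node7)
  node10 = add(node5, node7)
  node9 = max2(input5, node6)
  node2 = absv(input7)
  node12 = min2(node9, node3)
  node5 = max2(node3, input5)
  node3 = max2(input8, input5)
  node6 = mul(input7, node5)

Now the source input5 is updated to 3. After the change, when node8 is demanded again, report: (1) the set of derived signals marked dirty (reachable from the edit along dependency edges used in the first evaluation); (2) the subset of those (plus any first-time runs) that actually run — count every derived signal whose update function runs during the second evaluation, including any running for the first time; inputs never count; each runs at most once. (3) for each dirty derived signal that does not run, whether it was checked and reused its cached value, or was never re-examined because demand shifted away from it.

Dirty set: node3, node5, node6, node7, node8.
Run set: node3, node5 (2 run).
Re-examined without running (cache reused): node6, node7, node8.
The important point: at node6 every value read last time is unchanged, so the dirty flag clears without a run.

Initial pass — values computed on the first demand:
  node3 = max2(4, -8) = 4
  node5 = max2(4, -8) = 4
  node6 = mul(-6, 4) = -24
  node7 = mul(4, -24) = -96
  node8 = max2(-24, -96) = -24

Second demand — change propagation:
  node3: re-runs because input5 -8->3; new result 4 (unchanged).
  node5: re-runs because input5 -8->3; new result 4 (unchanged).
  node6: re-examined; everything it read last time is the same (input7 unchanged, node5 unchanged) — cache -24 kept, no run.
  node7: re-examined; everything it read last time is the same (node5 unchanged, node6 unchanged) — cache -96 kept, no run.
  node8: re-examined; everything it read last time is the same (node6 unchanged, node7 unchanged) — cache -24 kept, no run.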